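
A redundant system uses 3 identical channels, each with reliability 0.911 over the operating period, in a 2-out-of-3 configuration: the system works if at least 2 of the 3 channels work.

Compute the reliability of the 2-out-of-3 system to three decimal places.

R = Σ_{i=2}^{3} C(3,i) p^i (1−p)^{3−i} with p = 0.911
C(3,2)·0.911^2·0.089^1 = 0.22159
C(3,3)·0.911^3·0.089^0 = 0.75606
Sum = 0.978

0.978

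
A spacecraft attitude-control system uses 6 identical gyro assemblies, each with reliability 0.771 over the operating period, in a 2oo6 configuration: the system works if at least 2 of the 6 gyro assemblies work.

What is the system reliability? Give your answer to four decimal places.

R = Σ_{i=2}^{6} C(6,i) p^i (1−p)^{6−i} with p = 0.771
C(6,2)·0.771^2·0.229^4 = 0.024521
C(6,3)·0.771^3·0.229^3 = 0.110078
C(6,4)·0.771^4·0.229^2 = 0.277958
C(6,5)·0.771^5·0.229^1 = 0.374333
C(6,6)·0.771^6·0.229^0 = 0.210052
Sum = 0.9969

0.9969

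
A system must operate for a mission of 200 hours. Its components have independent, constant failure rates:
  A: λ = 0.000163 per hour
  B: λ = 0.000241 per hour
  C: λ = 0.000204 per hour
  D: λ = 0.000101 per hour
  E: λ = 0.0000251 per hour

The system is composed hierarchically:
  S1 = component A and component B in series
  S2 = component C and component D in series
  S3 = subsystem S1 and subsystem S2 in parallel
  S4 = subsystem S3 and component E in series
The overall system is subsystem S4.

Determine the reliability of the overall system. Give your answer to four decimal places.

R(A) = exp(−0.000163 × 200) = 0.967926
R(B) = exp(−0.000241 × 200) = 0.952943
R(C) = exp(−0.000204 × 200) = 0.960021
R(D) = exp(−0.000101 × 200) = 0.980003
R(E) = exp(−0.0000251 × 200) = 0.994993
Series (A and B): 0.967926 × 0.952943 = 0.922378
Series (C and D): 0.960021 × 0.980003 = 0.940823
Parallel ([0.922378] and [0.940823]): 1 − (1 − 0.922378)(1 − 0.940823) = 0.995407
Series ([0.995407] and E): 0.995407 × 0.994993 = 0.9904

0.9904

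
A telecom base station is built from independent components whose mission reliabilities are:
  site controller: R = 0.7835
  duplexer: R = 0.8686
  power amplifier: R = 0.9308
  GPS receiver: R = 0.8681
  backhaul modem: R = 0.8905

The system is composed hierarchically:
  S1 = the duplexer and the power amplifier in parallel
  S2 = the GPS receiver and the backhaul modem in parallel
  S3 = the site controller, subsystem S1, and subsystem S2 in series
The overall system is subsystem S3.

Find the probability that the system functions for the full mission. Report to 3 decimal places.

Parallel (duplexer and power amplifier): 1 − (1 − 0.86860)(1 − 0.93080) = 0.99091
Parallel (GPS receiver and backhaul modem): 1 − (1 − 0.86810)(1 − 0.89050) = 0.98556
Series (site controller, [0.99091], and [0.98556]): 0.78350 × 0.99091 × 0.98556 = 0.765

0.765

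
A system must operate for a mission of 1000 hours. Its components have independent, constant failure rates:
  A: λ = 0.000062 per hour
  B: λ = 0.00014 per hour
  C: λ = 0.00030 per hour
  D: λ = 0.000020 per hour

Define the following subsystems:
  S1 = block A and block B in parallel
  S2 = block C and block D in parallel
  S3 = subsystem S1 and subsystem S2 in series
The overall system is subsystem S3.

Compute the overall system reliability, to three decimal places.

R(A) = exp(−0.000062 × 1000) = 0.93988
R(B) = exp(−0.00014 × 1000) = 0.86936
R(C) = exp(−0.00030 × 1000) = 0.74082
R(D) = exp(−0.000020 × 1000) = 0.98020
Parallel (A and B): 1 − (1 − 0.93988)(1 − 0.86936) = 0.99215
Parallel (C and D): 1 − (1 − 0.74082)(1 − 0.98020) = 0.99487
Series ([0.99215] and [0.99487]): 0.99215 × 0.99487 = 0.987

0.987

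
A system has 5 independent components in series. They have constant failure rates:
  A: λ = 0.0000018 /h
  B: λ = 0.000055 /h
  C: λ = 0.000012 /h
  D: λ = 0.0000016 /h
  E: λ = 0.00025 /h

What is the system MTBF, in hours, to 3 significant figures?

3120

Series of exponential components: λ_sys = Σ λ_i
λ_sys = 0.0000018 + 0.000055 + 0.000012 + 0.0000016 + 0.00025 = 3.2040e-04 /h
MTBF = 1 / λ_sys = 3120 h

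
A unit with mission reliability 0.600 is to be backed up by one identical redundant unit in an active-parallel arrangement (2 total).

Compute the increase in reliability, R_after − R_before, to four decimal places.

R_before = 0.600
R_after = 1 − (1 − 0.600)^2 = 0.8400
ΔR = 0.8400 − 0.600 = 0.2400

0.2400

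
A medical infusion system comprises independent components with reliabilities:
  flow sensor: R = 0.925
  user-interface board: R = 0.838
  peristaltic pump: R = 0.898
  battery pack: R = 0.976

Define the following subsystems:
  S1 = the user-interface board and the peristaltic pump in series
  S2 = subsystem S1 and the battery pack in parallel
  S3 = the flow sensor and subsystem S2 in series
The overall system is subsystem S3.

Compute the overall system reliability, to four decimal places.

Series (user-interface board and peristaltic pump): 0.838000 × 0.898000 = 0.752524
Parallel ([0.752524] and battery pack): 1 − (1 − 0.752524)(1 − 0.976000) = 0.994061
Series (flow sensor and [0.994061]): 0.925000 × 0.994061 = 0.9195

0.9195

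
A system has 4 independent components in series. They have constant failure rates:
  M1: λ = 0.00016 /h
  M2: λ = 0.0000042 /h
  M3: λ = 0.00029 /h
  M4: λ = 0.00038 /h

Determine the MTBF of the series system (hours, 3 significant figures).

Series of exponential components: λ_sys = Σ λ_i
λ_sys = 0.00016 + 0.0000042 + 0.00029 + 0.00038 = 8.3420e-04 /h
MTBF = 1 / λ_sys = 1200 h

1200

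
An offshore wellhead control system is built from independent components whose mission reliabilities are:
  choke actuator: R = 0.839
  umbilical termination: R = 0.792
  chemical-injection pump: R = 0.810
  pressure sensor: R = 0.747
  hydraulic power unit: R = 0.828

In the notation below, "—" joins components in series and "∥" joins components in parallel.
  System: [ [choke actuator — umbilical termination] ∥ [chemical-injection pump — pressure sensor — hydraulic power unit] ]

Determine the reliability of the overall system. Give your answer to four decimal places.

Series (choke actuator and umbilical termination): 0.839000 × 0.792000 = 0.664488
Series (chemical-injection pump, pressure sensor, and hydraulic power unit): 0.810000 × 0.747000 × 0.828000 = 0.500998
Parallel ([0.664488] and [0.500998]): 1 − (1 − 0.664488)(1 − 0.500998) = 0.8326

0.8326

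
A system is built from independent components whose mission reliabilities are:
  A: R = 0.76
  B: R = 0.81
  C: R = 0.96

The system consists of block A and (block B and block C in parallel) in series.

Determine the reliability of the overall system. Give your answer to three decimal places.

0.754

Parallel (B and C): 1 − (1 − 0.81000)(1 − 0.96000) = 0.99240
Series (A and [0.99240]): 0.76000 × 0.99240 = 0.754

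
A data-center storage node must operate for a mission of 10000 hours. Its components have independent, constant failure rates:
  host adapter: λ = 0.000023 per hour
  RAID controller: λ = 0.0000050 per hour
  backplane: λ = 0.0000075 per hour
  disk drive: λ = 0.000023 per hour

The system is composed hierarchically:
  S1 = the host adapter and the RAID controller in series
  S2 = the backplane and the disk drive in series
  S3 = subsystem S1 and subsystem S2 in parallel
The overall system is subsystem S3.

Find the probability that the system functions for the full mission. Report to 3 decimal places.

R(host adapter) = exp(−0.000023 × 10000) = 0.79453
R(RAID controller) = exp(−0.0000050 × 10000) = 0.95123
R(backplane) = exp(−0.0000075 × 10000) = 0.92774
R(disk drive) = exp(−0.000023 × 10000) = 0.79453
Series (host adapter and RAID controller): 0.79453 × 0.95123 = 0.75578
Series (backplane and disk drive): 0.92774 × 0.79453 = 0.73712
Parallel ([0.75578] and [0.73712]): 1 − (1 − 0.75578)(1 − 0.73712) = 0.936

0.936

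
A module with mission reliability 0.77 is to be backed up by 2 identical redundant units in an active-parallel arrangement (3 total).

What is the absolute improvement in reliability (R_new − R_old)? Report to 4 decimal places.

R_before = 0.77
R_after = 1 − (1 − 0.77)^3 = 0.9878
ΔR = 0.9878 − 0.77 = 0.2178

0.2178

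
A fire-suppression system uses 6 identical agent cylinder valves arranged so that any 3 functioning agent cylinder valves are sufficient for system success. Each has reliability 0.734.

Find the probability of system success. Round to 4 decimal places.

R = Σ_{i=3}^{6} C(6,i) p^i (1−p)^{6−i} with p = 0.734
C(6,3)·0.734^3·0.266^3 = 0.148855
C(6,4)·0.734^4·0.266^2 = 0.308062
C(6,5)·0.734^5·0.266^1 = 0.340027
C(6,6)·0.734^6·0.266^0 = 0.156378
Sum = 0.9533

0.9533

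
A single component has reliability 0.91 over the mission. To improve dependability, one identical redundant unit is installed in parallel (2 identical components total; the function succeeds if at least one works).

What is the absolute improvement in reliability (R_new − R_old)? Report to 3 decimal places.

0.082

R_before = 0.91
R_after = 1 − (1 − 0.91)^2 = 0.992
ΔR = 0.992 − 0.91 = 0.082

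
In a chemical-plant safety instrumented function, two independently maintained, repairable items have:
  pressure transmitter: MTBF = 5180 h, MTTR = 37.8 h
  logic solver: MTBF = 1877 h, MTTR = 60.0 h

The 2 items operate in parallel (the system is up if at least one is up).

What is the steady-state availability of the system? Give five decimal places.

0.99978

A(pressure transmitter) = MTBF/(MTBF+MTTR) = 5180/(5180+37.8) = 0.992756
A(logic solver) = MTBF/(MTBF+MTTR) = 1877/(1877+60.0) = 0.969024
Parallel availability: 1 − (1 − 0.992756)(1 − 0.969024) = 0.99978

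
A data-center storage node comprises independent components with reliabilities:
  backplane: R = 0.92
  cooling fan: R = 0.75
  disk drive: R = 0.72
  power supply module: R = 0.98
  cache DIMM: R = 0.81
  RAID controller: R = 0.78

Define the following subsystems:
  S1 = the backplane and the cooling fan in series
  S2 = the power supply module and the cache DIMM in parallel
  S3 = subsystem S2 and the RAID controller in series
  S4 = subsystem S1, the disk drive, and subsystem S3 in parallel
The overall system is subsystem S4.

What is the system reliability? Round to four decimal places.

0.9806

Series (backplane and cooling fan): 0.920000 × 0.750000 = 0.690000
Parallel (power supply module and cache DIMM): 1 − (1 − 0.980000)(1 − 0.810000) = 0.996200
Series ([0.996200] and RAID controller): 0.996200 × 0.780000 = 0.777036
Parallel ([0.690000], disk drive, and [0.777036]): 1 − (1 − 0.690000)(1 − 0.720000)(1 − 0.777036) = 0.9806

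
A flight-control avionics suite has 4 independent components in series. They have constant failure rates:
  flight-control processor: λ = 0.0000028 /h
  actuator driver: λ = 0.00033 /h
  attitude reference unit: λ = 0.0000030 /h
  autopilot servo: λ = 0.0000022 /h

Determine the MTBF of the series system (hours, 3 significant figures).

Series of exponential components: λ_sys = Σ λ_i
λ_sys = 0.0000028 + 0.00033 + 0.0000030 + 0.0000022 = 3.3800e-04 /h
MTBF = 1 / λ_sys = 2960 h

2960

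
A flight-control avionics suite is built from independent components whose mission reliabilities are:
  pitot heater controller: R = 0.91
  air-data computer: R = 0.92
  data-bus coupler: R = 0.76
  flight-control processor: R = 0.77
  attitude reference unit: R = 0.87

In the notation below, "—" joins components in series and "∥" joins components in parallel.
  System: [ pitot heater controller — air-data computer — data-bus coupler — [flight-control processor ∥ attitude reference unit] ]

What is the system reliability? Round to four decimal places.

Parallel (flight-control processor and attitude reference unit): 1 − (1 − 0.770000)(1 − 0.870000) = 0.970100
Series (pitot heater controller, air-data computer, data-bus coupler, and [0.970100]): 0.910000 × 0.920000 × 0.760000 × 0.970100 = 0.6172

0.6172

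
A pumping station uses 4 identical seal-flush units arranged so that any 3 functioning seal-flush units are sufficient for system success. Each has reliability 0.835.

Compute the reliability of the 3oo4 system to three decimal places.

R = Σ_{i=3}^{4} C(4,i) p^i (1−p)^{4−i} with p = 0.835
C(4,3)·0.835^3·0.165^1 = 0.38424
C(4,4)·0.835^4·0.165^0 = 0.48612
Sum = 0.870

0.870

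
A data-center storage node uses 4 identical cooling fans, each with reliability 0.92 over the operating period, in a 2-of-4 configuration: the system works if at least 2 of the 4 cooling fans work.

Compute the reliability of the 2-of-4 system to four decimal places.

R = Σ_{i=2}^{4} C(4,i) p^i (1−p)^{4−i} with p = 0.92
C(4,2)·0.92^2·0.08^2 = 0.032502
C(4,3)·0.92^3·0.08^1 = 0.249180
C(4,4)·0.92^4·0.08^0 = 0.716393
Sum = 0.9981

0.9981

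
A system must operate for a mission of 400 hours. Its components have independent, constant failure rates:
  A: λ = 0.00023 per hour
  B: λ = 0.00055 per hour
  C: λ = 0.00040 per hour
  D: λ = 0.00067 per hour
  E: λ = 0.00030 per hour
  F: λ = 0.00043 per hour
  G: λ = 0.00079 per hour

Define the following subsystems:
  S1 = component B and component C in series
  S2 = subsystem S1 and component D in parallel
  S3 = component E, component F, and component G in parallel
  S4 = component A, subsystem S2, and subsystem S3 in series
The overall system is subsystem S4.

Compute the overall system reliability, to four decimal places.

R(A) = exp(−0.00023 × 400) = 0.912105
R(B) = exp(−0.00055 × 400) = 0.802519
R(C) = exp(−0.00040 × 400) = 0.852144
R(D) = exp(−0.00067 × 400) = 0.764908
R(E) = exp(−0.00030 × 400) = 0.886920
R(F) = exp(−0.00043 × 400) = 0.841979
R(G) = exp(−0.00079 × 400) = 0.729059
Series (B and C): 0.802519 × 0.852144 = 0.683862
Parallel ([0.683862] and D): 1 − (1 − 0.683862)(1 − 0.764908) = 0.925678
Parallel (E, F, and G): 1 − (1 − 0.886920)(1 − 0.841979)(1 − 0.729059) = 0.995159
Series (A, [0.925678], and [0.995159]): 0.912105 × 0.925678 × 0.995159 = 0.8402

0.8402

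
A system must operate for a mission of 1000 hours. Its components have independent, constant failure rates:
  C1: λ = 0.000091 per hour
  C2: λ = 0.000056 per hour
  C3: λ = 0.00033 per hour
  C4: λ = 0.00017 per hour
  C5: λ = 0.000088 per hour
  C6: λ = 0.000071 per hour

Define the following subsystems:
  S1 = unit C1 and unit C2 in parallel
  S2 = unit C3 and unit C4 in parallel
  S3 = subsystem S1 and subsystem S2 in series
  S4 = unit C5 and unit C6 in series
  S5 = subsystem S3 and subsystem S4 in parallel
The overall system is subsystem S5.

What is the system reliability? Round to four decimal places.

R(C1) = exp(−0.000091 × 1000) = 0.913018
R(C2) = exp(−0.000056 × 1000) = 0.945539
R(C3) = exp(−0.00033 × 1000) = 0.718924
R(C4) = exp(−0.00017 × 1000) = 0.843665
R(C5) = exp(−0.000088 × 1000) = 0.915761
R(C6) = exp(−0.000071 × 1000) = 0.931462
Parallel (C1 and C2): 1 − (1 − 0.913018)(1 − 0.945539) = 0.995263
Parallel (C3 and C4): 1 − (1 − 0.718924)(1 − 0.843665) = 0.956058
Series ([0.995263] and [0.956058]): 0.995263 × 0.956058 = 0.951529
Series (C5 and C6): 0.915761 × 0.931462 = 0.852997
Parallel ([0.951529] and [0.852997]): 1 − (1 − 0.951529)(1 − 0.852997) = 0.9929

0.9929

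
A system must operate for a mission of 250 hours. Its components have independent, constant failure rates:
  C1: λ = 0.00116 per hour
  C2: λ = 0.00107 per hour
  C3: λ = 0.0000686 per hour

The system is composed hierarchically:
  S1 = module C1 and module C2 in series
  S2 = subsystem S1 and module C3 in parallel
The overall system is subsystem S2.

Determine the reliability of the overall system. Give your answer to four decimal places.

R(C1) = exp(−0.00116 × 250) = 0.748264
R(C2) = exp(−0.00107 × 250) = 0.765290
R(C3) = exp(−0.0000686 × 250) = 0.982996
Series (C1 and C2): 0.748264 × 0.765290 = 0.572639
Parallel ([0.572639] and C3): 1 − (1 − 0.572639)(1 − 0.982996) = 0.9927

0.9927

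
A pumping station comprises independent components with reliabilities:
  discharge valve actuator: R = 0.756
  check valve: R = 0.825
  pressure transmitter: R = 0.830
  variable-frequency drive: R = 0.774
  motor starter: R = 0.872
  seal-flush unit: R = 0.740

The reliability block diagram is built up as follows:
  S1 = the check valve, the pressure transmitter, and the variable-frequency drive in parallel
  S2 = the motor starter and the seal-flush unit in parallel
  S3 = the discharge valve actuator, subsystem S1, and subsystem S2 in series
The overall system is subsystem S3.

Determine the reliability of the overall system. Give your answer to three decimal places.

0.726

Parallel (check valve, pressure transmitter, and variable-frequency drive): 1 − (1 − 0.82500)(1 − 0.83000)(1 − 0.77400) = 0.99328
Parallel (motor starter and seal-flush unit): 1 − (1 − 0.87200)(1 − 0.74000) = 0.96672
Series (discharge valve actuator, [0.99328], and [0.96672]): 0.75600 × 0.99328 × 0.96672 = 0.726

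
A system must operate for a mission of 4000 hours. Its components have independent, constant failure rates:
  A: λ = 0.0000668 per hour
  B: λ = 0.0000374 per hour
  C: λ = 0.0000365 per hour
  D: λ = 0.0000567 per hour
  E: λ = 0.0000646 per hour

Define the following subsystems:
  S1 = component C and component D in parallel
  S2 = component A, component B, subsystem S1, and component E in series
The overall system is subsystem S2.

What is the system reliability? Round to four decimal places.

0.4950

R(A) = exp(−0.0000668 × 4000) = 0.765520
R(B) = exp(−0.0000374 × 4000) = 0.861052
R(C) = exp(−0.0000365 × 4000) = 0.864158
R(D) = exp(−0.0000567 × 4000) = 0.797080
R(E) = exp(−0.0000646 × 4000) = 0.772286
Parallel (C and D): 1 − (1 − 0.864158)(1 − 0.797080) = 0.972435
Series (A, B, [0.972435], and E): 0.765520 × 0.861052 × 0.972435 × 0.772286 = 0.4950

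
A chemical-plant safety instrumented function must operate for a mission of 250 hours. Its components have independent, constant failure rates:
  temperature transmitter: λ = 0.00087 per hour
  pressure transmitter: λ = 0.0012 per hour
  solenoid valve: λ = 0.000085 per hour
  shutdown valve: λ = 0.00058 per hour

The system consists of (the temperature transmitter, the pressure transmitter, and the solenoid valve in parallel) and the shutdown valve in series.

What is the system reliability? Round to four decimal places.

0.8641

R(temperature transmitter) = exp(−0.00087 × 250) = 0.804528
R(pressure transmitter) = exp(−0.0012 × 250) = 0.740818
R(solenoid valve) = exp(−0.000085 × 250) = 0.978974
R(shutdown valve) = exp(−0.00058 × 250) = 0.865022
Parallel (temperature transmitter, pressure transmitter, and solenoid valve): 1 − (1 − 0.804528)(1 − 0.740818)(1 − 0.978974) = 0.998935
Series ([0.998935] and shutdown valve): 0.998935 × 0.865022 = 0.8641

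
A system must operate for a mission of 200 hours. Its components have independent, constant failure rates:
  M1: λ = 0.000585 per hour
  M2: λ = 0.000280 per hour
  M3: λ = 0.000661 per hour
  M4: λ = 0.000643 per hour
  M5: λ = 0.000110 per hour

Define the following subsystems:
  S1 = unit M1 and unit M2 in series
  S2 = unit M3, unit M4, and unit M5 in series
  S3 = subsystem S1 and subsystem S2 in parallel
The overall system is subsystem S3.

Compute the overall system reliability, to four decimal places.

0.9609

R(M1) = exp(−0.000585 × 200) = 0.889585
R(M2) = exp(−0.000280 × 200) = 0.945539
R(M3) = exp(−0.000661 × 200) = 0.876166
R(M4) = exp(−0.000643 × 200) = 0.879326
R(M5) = exp(−0.000110 × 200) = 0.978240
Series (M1 and M2): 0.889585 × 0.945539 = 0.841137
Series (M3, M4, and M5): 0.876166 × 0.879326 × 0.978240 = 0.753671
Parallel ([0.841137] and [0.753671]): 1 − (1 − 0.841137)(1 − 0.753671) = 0.9609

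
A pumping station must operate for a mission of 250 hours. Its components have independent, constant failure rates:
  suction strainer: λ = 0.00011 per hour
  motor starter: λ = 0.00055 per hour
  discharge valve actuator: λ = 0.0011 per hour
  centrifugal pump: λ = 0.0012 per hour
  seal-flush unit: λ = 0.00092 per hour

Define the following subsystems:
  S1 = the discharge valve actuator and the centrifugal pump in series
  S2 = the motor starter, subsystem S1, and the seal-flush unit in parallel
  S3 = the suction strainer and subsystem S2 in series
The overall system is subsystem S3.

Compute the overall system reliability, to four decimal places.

0.9616

R(suction strainer) = exp(−0.00011 × 250) = 0.972875
R(motor starter) = exp(−0.00055 × 250) = 0.871534
R(discharge valve actuator) = exp(−0.0011 × 250) = 0.759572
R(centrifugal pump) = exp(−0.0012 × 250) = 0.740818
R(seal-flush unit) = exp(−0.00092 × 250) = 0.794534
Series (discharge valve actuator and centrifugal pump): 0.759572 × 0.740818 = 0.562705
Parallel (motor starter, [0.562705], and seal-flush unit): 1 − (1 − 0.871534)(1 − 0.562705)(1 − 0.794534) = 0.988457
Series (suction strainer and [0.988457]): 0.972875 × 0.988457 = 0.9616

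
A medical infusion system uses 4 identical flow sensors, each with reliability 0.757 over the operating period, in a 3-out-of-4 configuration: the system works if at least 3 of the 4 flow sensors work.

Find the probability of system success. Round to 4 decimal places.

R = Σ_{i=3}^{4} C(4,i) p^i (1−p)^{4−i} with p = 0.757
C(4,3)·0.757^3·0.243^1 = 0.421652
C(4,4)·0.757^4·0.243^0 = 0.328385
Sum = 0.7500

0.7500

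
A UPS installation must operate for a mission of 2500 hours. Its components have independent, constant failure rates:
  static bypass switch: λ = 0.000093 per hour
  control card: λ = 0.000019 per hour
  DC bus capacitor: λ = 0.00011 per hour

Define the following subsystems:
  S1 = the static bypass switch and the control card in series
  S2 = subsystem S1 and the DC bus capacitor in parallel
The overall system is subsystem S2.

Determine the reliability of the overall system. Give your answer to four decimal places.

R(static bypass switch) = exp(−0.000093 × 2500) = 0.792550
R(control card) = exp(−0.000019 × 2500) = 0.953610
R(DC bus capacitor) = exp(−0.00011 × 2500) = 0.759572
Series (static bypass switch and control card): 0.792550 × 0.953610 = 0.755784
Parallel ([0.755784] and DC bus capacitor): 1 − (1 − 0.755784)(1 − 0.759572) = 0.9413

0.9413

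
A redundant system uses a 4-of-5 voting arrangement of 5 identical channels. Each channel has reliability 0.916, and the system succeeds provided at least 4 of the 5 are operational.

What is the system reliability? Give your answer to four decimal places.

0.9406

R = Σ_{i=4}^{5} C(5,i) p^i (1−p)^{5−i} with p = 0.916
C(5,4)·0.916^4·0.084^1 = 0.295686
C(5,5)·0.916^5·0.084^0 = 0.644878
Sum = 0.9406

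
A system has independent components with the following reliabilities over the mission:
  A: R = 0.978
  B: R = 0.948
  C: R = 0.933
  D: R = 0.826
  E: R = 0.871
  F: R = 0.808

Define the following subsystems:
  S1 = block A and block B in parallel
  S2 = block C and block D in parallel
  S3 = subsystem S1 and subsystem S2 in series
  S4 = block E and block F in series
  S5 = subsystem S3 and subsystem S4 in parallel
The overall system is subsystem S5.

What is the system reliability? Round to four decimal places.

0.9962

Parallel (A and B): 1 − (1 − 0.978000)(1 − 0.948000) = 0.998856
Parallel (C and D): 1 − (1 − 0.933000)(1 − 0.826000) = 0.988342
Series ([0.998856] and [0.988342]): 0.998856 × 0.988342 = 0.987211
Series (E and F): 0.871000 × 0.808000 = 0.703768
Parallel ([0.987211] and [0.703768]): 1 − (1 − 0.987211)(1 − 0.703768) = 0.9962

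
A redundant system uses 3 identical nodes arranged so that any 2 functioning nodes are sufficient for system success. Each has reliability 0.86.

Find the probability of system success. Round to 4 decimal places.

R = Σ_{i=2}^{3} C(3,i) p^i (1−p)^{3−i} with p = 0.86
C(3,2)·0.86^2·0.14^1 = 0.310632
C(3,3)·0.86^3·0.14^0 = 0.636056
Sum = 0.9467

0.9467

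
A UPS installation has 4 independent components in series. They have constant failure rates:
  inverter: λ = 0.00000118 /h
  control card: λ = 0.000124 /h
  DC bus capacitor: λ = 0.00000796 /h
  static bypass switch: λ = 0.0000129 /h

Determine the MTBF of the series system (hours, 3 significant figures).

Series of exponential components: λ_sys = Σ λ_i
λ_sys = 0.00000118 + 0.000124 + 0.00000796 + 0.0000129 = 1.4604e-04 /h
MTBF = 1 / λ_sys = 6850 h

6850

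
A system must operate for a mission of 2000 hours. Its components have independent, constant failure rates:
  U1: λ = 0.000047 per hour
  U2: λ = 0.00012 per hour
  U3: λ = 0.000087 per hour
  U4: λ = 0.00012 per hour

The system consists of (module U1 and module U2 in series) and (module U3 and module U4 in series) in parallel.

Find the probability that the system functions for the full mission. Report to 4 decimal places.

0.9037

R(U1) = exp(−0.000047 × 2000) = 0.910283
R(U2) = exp(−0.00012 × 2000) = 0.786628
R(U3) = exp(−0.000087 × 2000) = 0.840297
R(U4) = exp(−0.00012 × 2000) = 0.786628
Series (U1 and U2): 0.910283 × 0.786628 = 0.716054
Series (U3 and U4): 0.840297 × 0.786628 = 0.661001
Parallel ([0.716054] and [0.661001]): 1 − (1 − 0.716054)(1 − 0.661001) = 0.9037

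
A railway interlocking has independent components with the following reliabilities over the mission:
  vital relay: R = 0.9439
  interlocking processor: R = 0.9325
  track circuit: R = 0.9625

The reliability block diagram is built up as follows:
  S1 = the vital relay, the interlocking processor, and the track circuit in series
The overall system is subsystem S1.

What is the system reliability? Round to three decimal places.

Series (vital relay, interlocking processor, and track circuit): 0.94390 × 0.93250 × 0.96250 = 0.847

0.847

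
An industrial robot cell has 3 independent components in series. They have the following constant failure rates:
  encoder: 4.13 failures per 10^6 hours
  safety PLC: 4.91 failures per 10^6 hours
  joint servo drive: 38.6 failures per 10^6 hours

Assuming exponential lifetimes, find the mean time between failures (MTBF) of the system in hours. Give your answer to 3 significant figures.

Series of exponential components: λ_sys = Σ λ_i
λ_sys = 0.00000413 + 0.00000491 + 0.0000386 = 4.7640e-05 /h
MTBF = 1 / λ_sys = 21000 h

21000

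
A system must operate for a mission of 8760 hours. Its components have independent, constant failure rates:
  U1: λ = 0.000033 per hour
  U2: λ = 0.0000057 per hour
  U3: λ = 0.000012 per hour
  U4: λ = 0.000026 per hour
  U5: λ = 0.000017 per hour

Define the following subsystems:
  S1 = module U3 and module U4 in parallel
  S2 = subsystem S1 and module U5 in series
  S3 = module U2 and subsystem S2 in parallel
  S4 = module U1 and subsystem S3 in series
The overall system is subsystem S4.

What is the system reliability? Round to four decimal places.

0.7433

R(U1) = exp(−0.000033 × 8760) = 0.748952
R(U2) = exp(−0.0000057 × 8760) = 0.951294
R(U3) = exp(−0.000012 × 8760) = 0.900216
R(U4) = exp(−0.000026 × 8760) = 0.796315
R(U5) = exp(−0.000017 × 8760) = 0.861638
Parallel (U3 and U4): 1 − (1 − 0.900216)(1 − 0.796315) = 0.979675
Series ([0.979675] and U5): 0.979675 × 0.861638 = 0.844125
Parallel (U2 and [0.844125]): 1 − (1 − 0.951294)(1 − 0.844125) = 0.992408
Series (U1 and [0.992408]): 0.748952 × 0.992408 = 0.7433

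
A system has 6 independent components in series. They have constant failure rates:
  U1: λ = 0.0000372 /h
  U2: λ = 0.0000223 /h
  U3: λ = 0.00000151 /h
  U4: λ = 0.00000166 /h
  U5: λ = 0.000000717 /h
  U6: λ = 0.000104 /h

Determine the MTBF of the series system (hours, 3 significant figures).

5970

Series of exponential components: λ_sys = Σ λ_i
λ_sys = 0.0000372 + 0.0000223 + 0.00000151 + 0.00000166 + 0.000000717 + 0.000104 = 1.6739e-04 /h
MTBF = 1 / λ_sys = 5970 h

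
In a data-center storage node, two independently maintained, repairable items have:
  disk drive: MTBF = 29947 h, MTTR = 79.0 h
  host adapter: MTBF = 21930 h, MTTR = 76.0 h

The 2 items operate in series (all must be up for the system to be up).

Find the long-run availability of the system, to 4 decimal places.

0.9939

A(disk drive) = MTBF/(MTBF+MTTR) = 29947/(29947+79.0) = 0.997369
A(host adapter) = MTBF/(MTBF+MTTR) = 21930/(21930+76.0) = 0.996546
Series availability: 0.997369 × 0.996546 = 0.9939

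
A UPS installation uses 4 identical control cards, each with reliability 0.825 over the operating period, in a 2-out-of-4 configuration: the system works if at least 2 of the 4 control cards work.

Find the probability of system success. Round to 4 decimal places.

0.9814

R = Σ_{i=2}^{4} C(4,i) p^i (1−p)^{4−i} with p = 0.825
C(4,2)·0.825^2·0.175^2 = 0.125065
C(4,3)·0.825^3·0.175^1 = 0.393061
C(4,4)·0.825^4·0.175^0 = 0.463250
Sum = 0.9814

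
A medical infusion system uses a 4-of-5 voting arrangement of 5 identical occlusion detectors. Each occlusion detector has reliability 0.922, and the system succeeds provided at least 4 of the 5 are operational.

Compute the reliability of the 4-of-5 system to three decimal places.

0.948

R = Σ_{i=4}^{5} C(5,i) p^i (1−p)^{5−i} with p = 0.922
C(5,4)·0.922^4·0.078^1 = 0.28183
C(5,5)·0.922^5·0.078^0 = 0.66628
Sum = 0.948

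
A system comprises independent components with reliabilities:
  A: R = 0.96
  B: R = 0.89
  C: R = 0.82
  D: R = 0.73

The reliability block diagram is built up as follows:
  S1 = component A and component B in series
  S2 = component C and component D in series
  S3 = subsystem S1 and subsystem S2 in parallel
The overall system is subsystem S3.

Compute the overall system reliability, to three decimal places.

Series (A and B): 0.96000 × 0.89000 = 0.85440
Series (C and D): 0.82000 × 0.73000 = 0.59860
Parallel ([0.85440] and [0.59860]): 1 − (1 − 0.85440)(1 − 0.59860) = 0.942

0.942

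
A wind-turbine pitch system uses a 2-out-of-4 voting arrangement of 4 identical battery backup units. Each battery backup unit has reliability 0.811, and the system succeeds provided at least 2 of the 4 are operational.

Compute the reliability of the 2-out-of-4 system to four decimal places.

R = Σ_{i=2}^{4} C(4,i) p^i (1−p)^{4−i} with p = 0.811
C(4,2)·0.811^2·0.189^2 = 0.140967
C(4,3)·0.811^3·0.189^1 = 0.403259
C(4,4)·0.811^4·0.189^0 = 0.432597
Sum = 0.9768

0.9768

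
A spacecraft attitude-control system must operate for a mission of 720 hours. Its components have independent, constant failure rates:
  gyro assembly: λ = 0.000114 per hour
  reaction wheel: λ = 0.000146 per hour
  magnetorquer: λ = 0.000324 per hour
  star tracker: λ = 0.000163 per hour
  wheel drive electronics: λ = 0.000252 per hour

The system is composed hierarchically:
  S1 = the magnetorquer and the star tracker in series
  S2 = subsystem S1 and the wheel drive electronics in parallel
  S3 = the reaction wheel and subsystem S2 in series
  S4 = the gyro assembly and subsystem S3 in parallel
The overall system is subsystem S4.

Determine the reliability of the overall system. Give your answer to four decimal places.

0.9887

R(gyro assembly) = exp(−0.000114 × 720) = 0.921198
R(reaction wheel) = exp(−0.000146 × 720) = 0.900216
R(magnetorquer) = exp(−0.000324 × 720) = 0.791932
R(star tracker) = exp(−0.000163 × 720) = 0.889265
R(wheel drive electronics) = exp(−0.000252 × 720) = 0.834068
Series (magnetorquer and star tracker): 0.791932 × 0.889265 = 0.704237
Parallel ([0.704237] and wheel drive electronics): 1 − (1 − 0.704237)(1 − 0.834068) = 0.950923
Series (reaction wheel and [0.950923]): 0.900216 × 0.950923 = 0.856036
Parallel (gyro assembly and [0.856036]): 1 − (1 − 0.921198)(1 − 0.856036) = 0.9887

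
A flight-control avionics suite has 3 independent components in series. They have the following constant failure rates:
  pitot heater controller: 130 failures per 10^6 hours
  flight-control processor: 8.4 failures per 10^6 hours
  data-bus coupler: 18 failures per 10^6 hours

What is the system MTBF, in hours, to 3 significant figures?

6390

Series of exponential components: λ_sys = Σ λ_i
λ_sys = 0.00013 + 0.0000084 + 0.000018 = 1.5640e-04 /h
MTBF = 1 / λ_sys = 6390 h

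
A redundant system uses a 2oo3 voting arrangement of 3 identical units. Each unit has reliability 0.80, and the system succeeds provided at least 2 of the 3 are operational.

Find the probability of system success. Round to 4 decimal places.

R = Σ_{i=2}^{3} C(3,i) p^i (1−p)^{3−i} with p = 0.80
C(3,2)·0.80^2·0.20^1 = 0.384000
C(3,3)·0.80^3·0.20^0 = 0.512000
Sum = 0.8960

0.8960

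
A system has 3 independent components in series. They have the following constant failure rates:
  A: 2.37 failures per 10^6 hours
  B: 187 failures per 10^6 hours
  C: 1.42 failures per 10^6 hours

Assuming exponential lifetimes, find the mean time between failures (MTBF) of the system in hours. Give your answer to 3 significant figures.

Series of exponential components: λ_sys = Σ λ_i
λ_sys = 0.00000237 + 0.000187 + 0.00000142 = 1.9079e-04 /h
MTBF = 1 / λ_sys = 5240 h

5240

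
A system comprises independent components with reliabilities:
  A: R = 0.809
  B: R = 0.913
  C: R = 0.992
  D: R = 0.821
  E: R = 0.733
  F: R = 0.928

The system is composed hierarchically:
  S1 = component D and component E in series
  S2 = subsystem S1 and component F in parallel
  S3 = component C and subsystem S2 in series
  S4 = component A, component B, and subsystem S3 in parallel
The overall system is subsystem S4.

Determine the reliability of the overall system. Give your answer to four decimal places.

Series (D and E): 0.821000 × 0.733000 = 0.601793
Parallel ([0.601793] and F): 1 − (1 − 0.601793)(1 − 0.928000) = 0.971329
Series (C and [0.971329]): 0.992000 × 0.971329 = 0.963558
Parallel (A, B, and [0.963558]): 1 − (1 − 0.809000)(1 − 0.913000)(1 − 0.963558) = 0.9994

0.9994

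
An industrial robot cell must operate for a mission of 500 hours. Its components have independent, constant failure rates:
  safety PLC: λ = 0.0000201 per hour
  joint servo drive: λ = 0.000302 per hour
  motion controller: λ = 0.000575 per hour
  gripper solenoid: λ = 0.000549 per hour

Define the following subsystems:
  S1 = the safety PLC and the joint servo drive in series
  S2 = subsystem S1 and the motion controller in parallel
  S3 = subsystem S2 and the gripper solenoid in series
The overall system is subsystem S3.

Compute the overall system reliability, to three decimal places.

R(safety PLC) = exp(−0.0000201 × 500) = 0.99000
R(joint servo drive) = exp(−0.000302 × 500) = 0.85985
R(motion controller) = exp(−0.000575 × 500) = 0.75014
R(gripper solenoid) = exp(−0.000549 × 500) = 0.75995
Series (safety PLC and joint servo drive): 0.99000 × 0.85985 = 0.85125
Parallel ([0.85125] and motion controller): 1 − (1 − 0.85125)(1 − 0.75014) = 0.96283
Series ([0.96283] and gripper solenoid): 0.96283 × 0.75995 = 0.732

0.732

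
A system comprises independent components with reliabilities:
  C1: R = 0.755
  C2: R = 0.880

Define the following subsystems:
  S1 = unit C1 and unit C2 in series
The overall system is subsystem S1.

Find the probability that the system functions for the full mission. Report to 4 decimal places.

Series (C1 and C2): 0.755000 × 0.880000 = 0.6644

0.6644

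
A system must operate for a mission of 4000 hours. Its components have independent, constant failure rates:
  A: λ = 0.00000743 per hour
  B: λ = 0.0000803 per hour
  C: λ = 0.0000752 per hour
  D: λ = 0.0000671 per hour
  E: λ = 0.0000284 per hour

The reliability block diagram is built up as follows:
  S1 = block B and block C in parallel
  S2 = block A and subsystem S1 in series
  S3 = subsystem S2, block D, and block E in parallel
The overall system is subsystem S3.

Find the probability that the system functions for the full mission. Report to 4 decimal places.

R(A) = exp(−0.00000743 × 4000) = 0.970717
R(B) = exp(−0.0000803 × 4000) = 0.725278
R(C) = exp(−0.0000752 × 4000) = 0.740226
R(D) = exp(−0.0000671 × 4000) = 0.764602
R(E) = exp(−0.0000284 × 4000) = 0.892615
Parallel (B and C): 1 − (1 − 0.725278)(1 − 0.740226) = 0.928634
Series (A and [0.928634]): 0.970717 × 0.928634 = 0.901441
Parallel ([0.901441], D, and E): 1 − (1 − 0.901441)(1 − 0.764602)(1 − 0.892615) = 0.9975

0.9975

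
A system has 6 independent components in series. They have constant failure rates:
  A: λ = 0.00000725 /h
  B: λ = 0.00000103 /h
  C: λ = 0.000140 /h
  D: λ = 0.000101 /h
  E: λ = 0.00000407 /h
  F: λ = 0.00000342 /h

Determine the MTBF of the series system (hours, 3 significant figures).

3890

Series of exponential components: λ_sys = Σ λ_i
λ_sys = 0.00000725 + 0.00000103 + 0.000140 + 0.000101 + 0.00000407 + 0.00000342 = 2.5677e-04 /h
MTBF = 1 / λ_sys = 3890 h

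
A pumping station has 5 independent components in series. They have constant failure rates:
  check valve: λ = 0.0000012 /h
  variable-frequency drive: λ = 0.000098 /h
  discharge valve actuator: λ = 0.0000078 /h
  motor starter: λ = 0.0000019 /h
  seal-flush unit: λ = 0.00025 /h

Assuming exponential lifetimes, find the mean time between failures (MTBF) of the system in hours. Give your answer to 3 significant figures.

Series of exponential components: λ_sys = Σ λ_i
λ_sys = 0.0000012 + 0.000098 + 0.0000078 + 0.0000019 + 0.00025 = 3.5890e-04 /h
MTBF = 1 / λ_sys = 2790 h

2790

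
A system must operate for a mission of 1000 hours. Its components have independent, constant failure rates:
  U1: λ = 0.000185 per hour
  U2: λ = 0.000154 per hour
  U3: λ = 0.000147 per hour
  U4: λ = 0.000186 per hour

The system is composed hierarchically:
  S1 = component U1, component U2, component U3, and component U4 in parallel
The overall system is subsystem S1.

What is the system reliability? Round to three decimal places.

0.999

R(U1) = exp(−0.000185 × 1000) = 0.83110
R(U2) = exp(−0.000154 × 1000) = 0.85727
R(U3) = exp(−0.000147 × 1000) = 0.86329
R(U4) = exp(−0.000186 × 1000) = 0.83027
Parallel (U1, U2, U3, and U4): 1 − (1 − 0.83110)(1 − 0.85727)(1 − 0.86329)(1 − 0.83027) = 0.999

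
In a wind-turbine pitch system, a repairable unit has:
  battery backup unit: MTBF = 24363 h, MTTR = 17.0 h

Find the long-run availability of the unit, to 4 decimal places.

0.9993

A(battery backup unit) = MTBF/(MTBF+MTTR) = 24363/(24363+17.0) = 0.9993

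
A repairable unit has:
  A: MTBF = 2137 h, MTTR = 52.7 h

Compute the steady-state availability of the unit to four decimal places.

0.9759

A(A) = MTBF/(MTBF+MTTR) = 2137/(2137+52.7) = 0.9759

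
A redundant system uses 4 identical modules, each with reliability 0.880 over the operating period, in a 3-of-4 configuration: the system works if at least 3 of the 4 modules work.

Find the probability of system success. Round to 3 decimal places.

0.927

R = Σ_{i=3}^{4} C(4,i) p^i (1−p)^{4−i} with p = 0.880
C(4,3)·0.880^3·0.120^1 = 0.32711
C(4,4)·0.880^4·0.120^0 = 0.59970
Sum = 0.927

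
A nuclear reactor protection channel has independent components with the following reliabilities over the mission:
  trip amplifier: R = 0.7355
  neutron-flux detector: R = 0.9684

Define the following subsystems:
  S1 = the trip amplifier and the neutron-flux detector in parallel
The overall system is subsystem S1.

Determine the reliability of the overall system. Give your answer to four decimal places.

Parallel (trip amplifier and neutron-flux detector): 1 − (1 − 0.735500)(1 − 0.968400) = 0.9916

0.9916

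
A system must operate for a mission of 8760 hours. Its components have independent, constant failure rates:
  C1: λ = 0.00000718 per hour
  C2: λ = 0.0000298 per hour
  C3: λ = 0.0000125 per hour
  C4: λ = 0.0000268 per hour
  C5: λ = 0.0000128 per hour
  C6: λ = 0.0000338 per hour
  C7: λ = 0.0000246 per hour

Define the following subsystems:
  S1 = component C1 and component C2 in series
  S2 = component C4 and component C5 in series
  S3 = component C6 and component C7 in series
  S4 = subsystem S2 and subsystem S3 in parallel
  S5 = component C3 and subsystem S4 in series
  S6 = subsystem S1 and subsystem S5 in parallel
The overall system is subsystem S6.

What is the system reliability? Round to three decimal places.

0.942

R(C1) = exp(−0.00000718 × 8760) = 0.93904
R(C2) = exp(−0.0000298 × 8760) = 0.77024
R(C3) = exp(−0.0000125 × 8760) = 0.89628
R(C4) = exp(−0.0000268 × 8760) = 0.79075
R(C5) = exp(−0.0000128 × 8760) = 0.89393
R(C6) = exp(−0.0000338 × 8760) = 0.74372
R(C7) = exp(−0.0000246 × 8760) = 0.80614
Series (C1 and C2): 0.93904 × 0.77024 = 0.72329
Series (C4 and C5): 0.79075 × 0.89393 = 0.70688
Series (C6 and C7): 0.74372 × 0.80614 = 0.59954
Parallel ([0.70688] and [0.59954]): 1 − (1 − 0.70688)(1 − 0.59954) = 0.88262
Series (C3 and [0.88262]): 0.89628 × 0.88262 = 0.79107
Parallel ([0.72329] and [0.79107]): 1 − (1 − 0.72329)(1 − 0.79107) = 0.942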